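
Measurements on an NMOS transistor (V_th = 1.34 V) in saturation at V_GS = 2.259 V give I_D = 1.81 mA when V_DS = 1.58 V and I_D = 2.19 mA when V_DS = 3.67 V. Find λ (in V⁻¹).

λ = 0.119 V⁻¹

With V_GS fixed, I_D ∝ (1 + λ V_DS) in saturation, so I_D2/I_D1 = (1 + λ V_DS2)/(1 + λ V_DS1).
2.19/1.81 = 1.21 = (1 + 3.67 λ)/(1 + 1.58 λ).
Solving: λ (I_D1 V_DS2 − I_D2 V_DS1) = I_D2 − I_D1, so λ = (2.19 − 1.81) / (1.81 × 3.67 − 2.19 × 1.58) = 0.38 / 3.18 = 0.119 V⁻¹.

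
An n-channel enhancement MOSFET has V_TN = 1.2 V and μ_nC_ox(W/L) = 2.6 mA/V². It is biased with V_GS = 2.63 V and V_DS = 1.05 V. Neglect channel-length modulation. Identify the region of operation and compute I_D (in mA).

Triode; I_D = 2.47 mA

V_ov = V_GS − V_TN = 2.63 − 1.2 = 1.43 V.
Since V_DS = 1.05 V < V_ov = 1.43 V, the device is in the triode region.
I_D = k_n [V_ov · V_DS − ½ V_DS²] = 2.6 × [1.43 × 1.05 − 0.5 × 1.05²] = 2.47 mA.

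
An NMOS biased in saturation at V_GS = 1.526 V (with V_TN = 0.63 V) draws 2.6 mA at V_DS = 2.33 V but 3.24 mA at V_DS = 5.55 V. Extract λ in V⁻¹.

λ = 0.0930 V⁻¹

With V_GS fixed, I_D ∝ (1 + λ V_DS) in saturation, so I_D2/I_D1 = (1 + λ V_DS2)/(1 + λ V_DS1).
3.24/2.6 = 1.246 = (1 + 5.55 λ)/(1 + 2.33 λ).
Solving: λ (I_D1 V_DS2 − I_D2 V_DS1) = I_D2 − I_D1, so λ = (3.24 − 2.6) / (2.6 × 5.55 − 3.24 × 2.33) = 0.64 / 6.88 = 0.093 V⁻¹.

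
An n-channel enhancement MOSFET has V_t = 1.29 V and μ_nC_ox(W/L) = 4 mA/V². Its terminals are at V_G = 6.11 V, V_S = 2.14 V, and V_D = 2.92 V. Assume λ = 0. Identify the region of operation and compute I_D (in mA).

Triode; I_D = 7.14 mA

V_GS = V_G − V_S = 6.11 − 2.14 = 3.97 V; V_DS = V_D − V_S = 2.92 − 2.14 = 0.78 V.
V_ov = V_GS − V_t = 3.97 − 1.29 = 2.68 V.
Since V_DS = 0.78 V < V_ov = 2.68 V, the device is in the triode region.
I_D = k_n [V_ov · V_DS − ½ V_DS²] = 4 × [2.68 × 0.78 − 0.5 × 0.78²] = 7.14 mA.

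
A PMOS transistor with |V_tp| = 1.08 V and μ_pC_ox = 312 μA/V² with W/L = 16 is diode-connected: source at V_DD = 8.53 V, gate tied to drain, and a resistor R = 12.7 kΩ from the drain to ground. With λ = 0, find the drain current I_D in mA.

I_D = 0.550 mA

With gate tied to drain, V_SG = V_SD ≥ V_SG − |V_tp|, so the device is in saturation.
k_p = μ_pC_ox · (W/L) = 4.992 mA/V².
KCL at the drain: ½ k_p (V_SG − |V_tp|)² = (V_DD − V_SG)/R.
Let x = V_SG − 1.08. Then 31.7 x² + x − 7.45 = 0, giving x = 0.469 V (positive root), so V_SG = 1.55 V.
I_D = (V_DD − V_SG)/R = (8.53 − 1.55) / 12.7 = 0.55 mA.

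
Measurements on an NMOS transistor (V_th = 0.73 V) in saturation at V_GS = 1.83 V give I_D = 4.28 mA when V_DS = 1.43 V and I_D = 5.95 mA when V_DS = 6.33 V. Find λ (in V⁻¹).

λ = 0.0899 V⁻¹

With V_GS fixed, I_D ∝ (1 + λ V_DS) in saturation, so I_D2/I_D1 = (1 + λ V_DS2)/(1 + λ V_DS1).
5.95/4.28 = 1.39 = (1 + 6.33 λ)/(1 + 1.43 λ).
Solving: λ (I_D1 V_DS2 − I_D2 V_DS1) = I_D2 − I_D1, so λ = (5.95 − 4.28) / (4.28 × 6.33 − 5.95 × 1.43) = 1.67 / 18.6 = 0.0899 V⁻¹.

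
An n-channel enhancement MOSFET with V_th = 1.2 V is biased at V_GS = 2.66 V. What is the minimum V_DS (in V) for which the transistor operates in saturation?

V_DS,sat = 1.46 V

The boundary between triode and saturation is V_DS = V_GS − V_th = V_ov.
V_ov = 2.66 − 1.2 = 1.46 V.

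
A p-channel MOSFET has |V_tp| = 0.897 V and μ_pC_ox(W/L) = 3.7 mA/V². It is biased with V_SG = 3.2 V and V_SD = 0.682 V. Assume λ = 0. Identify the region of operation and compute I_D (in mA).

V_ov = V_SG − |V_tp| = 3.2 − 0.897 = 2.3 V.
Since V_SD = 0.682 V < V_ov = 2.3 V, the device is in the triode region.
I_D = k_p [V_ov · V_SD − ½ V_SD²] = 3.7 × [2.3 × 0.682 − 0.5 × 0.682²] = 4.95 mA.

Triode; I_D = 4.95 mA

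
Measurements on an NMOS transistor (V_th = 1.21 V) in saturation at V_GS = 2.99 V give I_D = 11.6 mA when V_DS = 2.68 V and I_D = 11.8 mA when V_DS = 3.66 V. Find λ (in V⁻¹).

λ = 0.0185 V⁻¹

With V_GS fixed, I_D ∝ (1 + λ V_DS) in saturation, so I_D2/I_D1 = (1 + λ V_DS2)/(1 + λ V_DS1).
11.8/11.6 = 1.017 = (1 + 3.66 λ)/(1 + 2.68 λ).
Solving: λ (I_D1 V_DS2 − I_D2 V_DS1) = I_D2 − I_D1, so λ = (11.8 − 11.6) / (11.6 × 3.66 − 11.8 × 2.68) = 0.2 / 10.8 = 0.0185 V⁻¹.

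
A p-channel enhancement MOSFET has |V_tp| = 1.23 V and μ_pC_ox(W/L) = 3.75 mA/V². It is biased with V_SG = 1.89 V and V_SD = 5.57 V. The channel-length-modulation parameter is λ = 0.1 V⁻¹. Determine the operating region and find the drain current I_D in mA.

Saturation; I_D = 1.27 mA

V_ov = V_SG − |V_tp| = 1.89 − 1.23 = 0.66 V.
Since V_SD = 5.57 V ≥ V_ov = 0.66 V, the device is in saturation.
I_D = ½ k_p V_ov² (1 + λ V_SD) = 0.5 × 3.75 × 0.66² × (1 + 0.1 × 5.57) = 1.27 mA.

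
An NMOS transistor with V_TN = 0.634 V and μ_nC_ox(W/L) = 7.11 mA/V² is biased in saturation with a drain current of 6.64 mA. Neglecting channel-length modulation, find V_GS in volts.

V_GS = 2.00 V

In saturation I_D = ½ k_n (V_GS − V_TN)², so V_GS − V_TN = √(2 I_D / k_n) = √(2 × 6.64 / 7.11) = 1.37 V.
V_GS = 0.634 + 1.37 = 2 V.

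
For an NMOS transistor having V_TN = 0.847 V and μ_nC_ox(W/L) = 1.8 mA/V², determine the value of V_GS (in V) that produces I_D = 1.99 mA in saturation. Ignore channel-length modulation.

V_GS = 2.33 V

In saturation I_D = ½ k_n (V_GS − V_TN)², so V_GS − V_TN = √(2 I_D / k_n) = √(2 × 1.99 / 1.8) = 1.49 V.
V_GS = 0.847 + 1.49 = 2.33 V.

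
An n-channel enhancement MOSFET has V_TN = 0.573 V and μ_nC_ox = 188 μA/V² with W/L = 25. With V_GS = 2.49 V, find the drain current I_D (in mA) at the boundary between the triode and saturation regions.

At the boundary V_DS = V_ov = V_GS − V_TN = 2.49 − 0.573 = 1.92 V.
k_n = μ_nC_ox · (W/L) = 4.7 mA/V².
I_D = ½ k_n V_ov² = 0.5 × 4.7 × 1.92² = 8.64 mA.

I_D = 8.64 mA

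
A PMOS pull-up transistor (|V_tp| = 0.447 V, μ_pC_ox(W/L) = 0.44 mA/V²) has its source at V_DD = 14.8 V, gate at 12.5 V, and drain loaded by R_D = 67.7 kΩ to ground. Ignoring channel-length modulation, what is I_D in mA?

V_SG = V_DD − V_G = 14.8 − 12.5 = 2.3 V, so V_ov = 2.3 − 0.447 = 1.85 V.
Assume saturation: I_D = ½ k_p V_ov² = 0.5 × 0.44 × 1.85² = 0.755 mA, giving V_SD = V_DD − I_D R_D = 14.8 − 0.755 × 67.7 = -36.3 V.
But -36.3 V < V_ov = 1.85 V, so the device is actually in triode.
In triode I_D = k_p[V_ov V_SD − ½ V_SD²] and I_D = (V_DD − V_SD)/R_D. Equating: 14.9 V_SD² − 56.2 V_SD + 14.8 = 0, giving V_SD = 0.285 V (the root below V_ov).
I_D = (14.8 − 0.285) / 67.7 = 0.214 mA.

I_D = 0.214 mA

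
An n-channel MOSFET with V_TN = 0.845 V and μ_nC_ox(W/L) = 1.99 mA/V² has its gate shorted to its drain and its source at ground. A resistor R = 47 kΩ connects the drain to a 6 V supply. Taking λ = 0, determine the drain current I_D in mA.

With gate tied to drain, V_GS = V_DS ≥ V_GS − V_TN, so the device is in saturation.
KCL at the drain: ½ k_n (V_GS − V_TN)² = (V_DD − V_GS)/R.
Let x = V_GS − 0.845. Then 46.8 x² + x − 5.155 = 0, giving x = 0.321 V (positive root), so V_GS = 1.17 V.
I_D = (V_DD − V_GS)/R = (6 − 1.17) / 47 = 0.103 mA.

I_D = 0.103 mA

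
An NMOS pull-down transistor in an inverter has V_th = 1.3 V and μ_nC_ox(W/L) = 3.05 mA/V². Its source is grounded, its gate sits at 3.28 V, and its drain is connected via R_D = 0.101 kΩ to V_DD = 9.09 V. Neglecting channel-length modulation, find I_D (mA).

V_GS = V_G = 3.28 V, so V_ov = 3.28 − 1.3 = 1.98 V.
Assume saturation: I_D = ½ k_n V_ov² = 0.5 × 3.05 × 1.98² = 5.98 mA, giving V_DS = V_DD − I_D R_D = 9.09 − 5.98 × 0.101 = 8.49 V.
V_DS = 8.49 V ≥ V_ov = 1.98 V, confirming saturation.

I_D = 5.98 mA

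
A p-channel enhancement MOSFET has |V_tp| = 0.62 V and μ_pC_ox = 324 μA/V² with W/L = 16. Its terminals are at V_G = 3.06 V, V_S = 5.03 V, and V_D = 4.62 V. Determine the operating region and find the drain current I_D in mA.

Triode; I_D = 2.43 mA

V_SG = V_S − V_G = 5.03 − 3.06 = 1.97 V; V_SD = V_S − V_D = 5.03 − 4.62 = 0.41 V.
k_p = μ_pC_ox · (W/L) = 5.184 mA/V².
V_ov = V_SG − |V_tp| = 1.97 − 0.62 = 1.35 V.
Since V_SD = 0.41 V < V_ov = 1.35 V, the device is in the triode region.
I_D = k_p [V_ov · V_SD − ½ V_SD²] = 5.184 × [1.35 × 0.41 − 0.5 × 0.41²] = 2.43 mA.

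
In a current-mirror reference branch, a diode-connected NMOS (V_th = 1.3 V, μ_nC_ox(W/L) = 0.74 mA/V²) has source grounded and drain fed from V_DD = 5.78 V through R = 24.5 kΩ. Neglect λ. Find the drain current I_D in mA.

I_D = 0.156 mA

With gate tied to drain, V_GS = V_DS ≥ V_GS − V_th, so the device is in saturation.
KCL at the drain: ½ k_n (V_GS − V_th)² = (V_DD − V_GS)/R.
Let x = V_GS − 1.3. Then 9.06 x² + x − 4.48 = 0, giving x = 0.65 V (positive root), so V_GS = 1.95 V.
I_D = (V_DD − V_GS)/R = (5.78 − 1.95) / 24.5 = 0.156 mA.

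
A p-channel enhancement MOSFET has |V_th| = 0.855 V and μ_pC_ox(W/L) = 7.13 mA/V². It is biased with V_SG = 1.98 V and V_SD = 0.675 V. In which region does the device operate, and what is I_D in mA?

V_ov = V_SG − |V_th| = 1.98 − 0.855 = 1.12 V.
Since V_SD = 0.675 V < V_ov = 1.12 V, the device is in the triode region.
I_D = k_p [V_ov · V_SD − ½ V_SD²] = 7.13 × [1.12 × 0.675 − 0.5 × 0.675²] = 3.79 mA.

Triode; I_D = 3.79 mA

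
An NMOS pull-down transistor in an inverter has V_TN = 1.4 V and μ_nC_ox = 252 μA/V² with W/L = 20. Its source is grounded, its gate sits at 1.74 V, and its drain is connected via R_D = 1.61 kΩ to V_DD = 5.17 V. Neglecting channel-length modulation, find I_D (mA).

V_GS = V_G = 1.74 V, so V_ov = 1.74 − 1.4 = 0.34 V.
k_n = μ_nC_ox · (W/L) = 5.04 mA/V².
Assume saturation: I_D = ½ k_n V_ov² = 0.5 × 5.04 × 0.34² = 0.291 mA, giving V_DS = V_DD − I_D R_D = 5.17 − 0.291 × 1.61 = 4.7 V.
V_DS = 4.7 V ≥ V_ov = 0.34 V, confirming saturation.

I_D = 0.291 mA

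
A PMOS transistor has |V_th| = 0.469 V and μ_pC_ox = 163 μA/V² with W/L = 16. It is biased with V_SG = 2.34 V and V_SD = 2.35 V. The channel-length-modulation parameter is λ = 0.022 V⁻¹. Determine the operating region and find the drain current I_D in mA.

Saturation; I_D = 4.80 mA

k_p = μ_pC_ox · (W/L) = 2.608 mA/V².
V_ov = V_SG − |V_th| = 2.34 − 0.469 = 1.87 V.
Since V_SD = 2.35 V ≥ V_ov = 1.87 V, the device is in saturation.
I_D = ½ k_p V_ov² (1 + λ V_SD) = 0.5 × 2.608 × 1.87² × (1 + 0.022 × 2.35) = 4.8 mA.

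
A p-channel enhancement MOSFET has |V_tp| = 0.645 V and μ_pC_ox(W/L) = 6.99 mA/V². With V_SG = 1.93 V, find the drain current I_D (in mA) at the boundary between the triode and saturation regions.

I_D = 5.77 mA

At the boundary V_SD = V_ov = V_SG − |V_tp| = 1.93 − 0.645 = 1.28 V.
I_D = ½ k_p V_ov² = 0.5 × 6.99 × 1.28² = 5.77 mA.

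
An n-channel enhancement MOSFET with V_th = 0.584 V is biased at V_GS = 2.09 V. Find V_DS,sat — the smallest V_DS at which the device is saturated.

V_DS,sat = 1.51 V

The boundary between triode and saturation is V_DS = V_GS − V_th = V_ov.
V_ov = 2.09 − 0.584 = 1.51 V.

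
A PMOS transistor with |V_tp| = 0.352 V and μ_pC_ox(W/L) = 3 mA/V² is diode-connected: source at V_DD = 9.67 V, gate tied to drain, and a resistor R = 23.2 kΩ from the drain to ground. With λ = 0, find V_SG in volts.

With gate tied to drain, V_SG = V_SD ≥ V_SG − |V_tp|, so the device is in saturation.
KCL at the drain: ½ k_p (V_SG − |V_tp|)² = (V_DD − V_SG)/R.
Let x = V_SG − 0.352. Then 34.8 x² + x − 9.318 = 0, giving x = 0.503 V (positive root), so V_SG = 0.855 V.
I_D = (V_DD − V_SG)/R = (9.67 − 0.855) / 23.2 = 0.38 mA.

V_SG = 0.855 V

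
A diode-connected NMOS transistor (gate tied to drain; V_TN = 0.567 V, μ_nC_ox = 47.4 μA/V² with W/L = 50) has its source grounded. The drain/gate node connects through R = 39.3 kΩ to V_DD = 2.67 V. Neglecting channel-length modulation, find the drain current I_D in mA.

With gate tied to drain, V_GS = V_DS ≥ V_GS − V_TN, so the device is in saturation.
k_n = μ_nC_ox · (W/L) = 2.37 mA/V².
KCL at the drain: ½ k_n (V_GS − V_TN)² = (V_DD − V_GS)/R.
Let x = V_GS − 0.567. Then 46.6 x² + x − 2.103 = 0, giving x = 0.202 V (positive root), so V_GS = 0.769 V.
I_D = (V_DD − V_GS)/R = (2.67 − 0.769) / 39.3 = 0.0484 mA.

I_D = 0.0484 mA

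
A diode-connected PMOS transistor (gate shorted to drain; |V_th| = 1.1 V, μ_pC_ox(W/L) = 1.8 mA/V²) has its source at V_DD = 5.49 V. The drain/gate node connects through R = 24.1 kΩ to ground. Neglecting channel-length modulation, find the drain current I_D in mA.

With gate tied to drain, V_SG = V_SD ≥ V_SG − |V_th|, so the device is in saturation.
KCL at the drain: ½ k_p (V_SG − |V_th|)² = (V_DD − V_SG)/R.
Let x = V_SG − 1.1. Then 21.7 x² + x − 4.39 = 0, giving x = 0.427 V (positive root), so V_SG = 1.53 V.
I_D = (V_DD − V_SG)/R = (5.49 − 1.53) / 24.1 = 0.164 mA.

I_D = 0.164 mA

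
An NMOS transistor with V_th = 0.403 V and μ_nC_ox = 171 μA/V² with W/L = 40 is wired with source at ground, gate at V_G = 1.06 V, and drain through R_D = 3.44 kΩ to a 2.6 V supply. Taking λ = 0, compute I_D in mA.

V_GS = V_G = 1.06 V, so V_ov = 1.06 − 0.403 = 0.657 V.
k_n = μ_nC_ox · (W/L) = 6.84 mA/V².
Assume saturation: I_D = ½ k_n V_ov² = 0.5 × 6.84 × 0.657² = 1.48 mA, giving V_DS = V_DD − I_D R_D = 2.6 − 1.48 × 3.44 = -2.48 V.
But -2.48 V < V_ov = 0.657 V, so the device is actually in triode.
In triode I_D = k_n[V_ov V_DS − ½ V_DS²] and I_D = (V_DD − V_DS)/R_D. Equating: 11.8 V_DS² − 16.46 V_DS + 2.6 = 0, giving V_DS = 0.182 V (the root below V_ov).
I_D = (2.6 − 0.182) / 3.44 = 0.703 mA.

I_D = 0.703 mA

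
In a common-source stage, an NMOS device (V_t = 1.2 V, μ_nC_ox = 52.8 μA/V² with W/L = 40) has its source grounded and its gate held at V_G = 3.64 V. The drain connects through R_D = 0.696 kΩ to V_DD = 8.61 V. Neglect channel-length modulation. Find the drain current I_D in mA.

V_GS = V_G = 3.64 V, so V_ov = 3.64 − 1.2 = 2.44 V.
k_n = μ_nC_ox · (W/L) = 2.112 mA/V².
Assume saturation: I_D = ½ k_n V_ov² = 0.5 × 2.112 × 2.44² = 6.29 mA, giving V_DS = V_DD − I_D R_D = 8.61 − 6.29 × 0.696 = 4.23 V.
V_DS = 4.23 V ≥ V_ov = 2.44 V, confirming saturation.

I_D = 6.29 mA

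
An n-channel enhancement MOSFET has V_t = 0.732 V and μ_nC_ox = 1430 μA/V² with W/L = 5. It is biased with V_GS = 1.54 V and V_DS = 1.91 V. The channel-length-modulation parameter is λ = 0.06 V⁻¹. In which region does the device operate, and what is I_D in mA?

k_n = μ_nC_ox · (W/L) = 7.15 mA/V².
V_ov = V_GS − V_t = 1.54 − 0.732 = 0.808 V.
Since V_DS = 1.91 V ≥ V_ov = 0.808 V, the device is in saturation.
I_D = ½ k_n V_ov² (1 + λ V_DS) = 0.5 × 7.15 × 0.808² × (1 + 0.06 × 1.91) = 2.6 mA.

Saturation; I_D = 2.60 mA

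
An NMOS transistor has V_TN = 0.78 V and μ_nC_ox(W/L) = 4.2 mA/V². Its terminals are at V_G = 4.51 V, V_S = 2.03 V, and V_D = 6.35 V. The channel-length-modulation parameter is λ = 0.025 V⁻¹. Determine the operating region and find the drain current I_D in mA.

Saturation; I_D = 6.72 mA

V_GS = V_G − V_S = 4.51 − 2.03 = 2.48 V; V_DS = V_D − V_S = 6.35 − 2.03 = 4.32 V.
V_ov = V_GS − V_TN = 2.48 − 0.78 = 1.7 V.
Since V_DS = 4.32 V ≥ V_ov = 1.7 V, the device is in saturation.
I_D = ½ k_n V_ov² (1 + λ V_DS) = 0.5 × 4.2 × 1.7² × (1 + 0.025 × 4.32) = 6.72 mA.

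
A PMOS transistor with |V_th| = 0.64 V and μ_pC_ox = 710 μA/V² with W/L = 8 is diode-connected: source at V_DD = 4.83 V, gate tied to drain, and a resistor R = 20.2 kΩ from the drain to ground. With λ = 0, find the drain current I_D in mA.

I_D = 0.194 mA

With gate tied to drain, V_SG = V_SD ≥ V_SG − |V_th|, so the device is in saturation.
k_p = μ_pC_ox · (W/L) = 5.68 mA/V².
KCL at the drain: ½ k_p (V_SG − |V_th|)² = (V_DD − V_SG)/R.
Let x = V_SG − 0.64. Then 57.4 x² + x − 4.19 = 0, giving x = 0.262 V (positive root), so V_SG = 0.902 V.
I_D = (V_DD − V_SG)/R = (4.83 − 0.902) / 20.2 = 0.194 mA.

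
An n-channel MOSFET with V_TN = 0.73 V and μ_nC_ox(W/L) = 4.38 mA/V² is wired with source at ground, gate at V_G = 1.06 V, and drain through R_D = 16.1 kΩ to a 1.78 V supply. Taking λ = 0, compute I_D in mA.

V_GS = V_G = 1.06 V, so V_ov = 1.06 − 0.73 = 0.33 V.
Assume saturation: I_D = ½ k_n V_ov² = 0.5 × 4.38 × 0.33² = 0.238 mA, giving V_DS = V_DD − I_D R_D = 1.78 − 0.238 × 16.1 = -2.06 V.
But -2.06 V < V_ov = 0.33 V, so the device is actually in triode.
In triode I_D = k_n[V_ov V_DS − ½ V_DS²] and I_D = (V_DD − V_DS)/R_D. Equating: 35.3 V_DS² − 24.27 V_DS + 1.78 = 0, giving V_DS = 0.0835 V (the root below V_ov).
I_D = (1.78 − 0.0835) / 16.1 = 0.105 mA.

I_D = 0.105 mA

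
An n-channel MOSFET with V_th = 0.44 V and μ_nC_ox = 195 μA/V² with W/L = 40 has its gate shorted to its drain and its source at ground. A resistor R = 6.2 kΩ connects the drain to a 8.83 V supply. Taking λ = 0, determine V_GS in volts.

With gate tied to drain, V_GS = V_DS ≥ V_GS − V_th, so the device is in saturation.
k_n = μ_nC_ox · (W/L) = 7.8 mA/V².
KCL at the drain: ½ k_n (V_GS − V_th)² = (V_DD − V_GS)/R.
Let x = V_GS − 0.44. Then 24.2 x² + x − 8.39 = 0, giving x = 0.569 V (positive root), so V_GS = 1.01 V.
I_D = (V_DD − V_GS)/R = (8.83 − 1.01) / 6.2 = 1.26 mA.

V_GS = 1.01 V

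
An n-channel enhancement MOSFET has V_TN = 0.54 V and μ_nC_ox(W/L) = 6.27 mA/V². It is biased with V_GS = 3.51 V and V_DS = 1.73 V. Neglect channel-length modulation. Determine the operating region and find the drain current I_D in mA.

V_ov = V_GS − V_TN = 3.51 − 0.54 = 2.97 V.
Since V_DS = 1.73 V < V_ov = 2.97 V, the device is in the triode region.
I_D = k_n [V_ov · V_DS − ½ V_DS²] = 6.27 × [2.97 × 1.73 − 0.5 × 1.73²] = 22.8 mA.

Triode; I_D = 22.8 mA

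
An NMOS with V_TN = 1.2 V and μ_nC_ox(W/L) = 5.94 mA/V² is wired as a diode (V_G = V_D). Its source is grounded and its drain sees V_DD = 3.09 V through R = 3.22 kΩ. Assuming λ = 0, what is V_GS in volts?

With gate tied to drain, V_GS = V_DS ≥ V_GS − V_TN, so the device is in saturation.
KCL at the drain: ½ k_n (V_GS − V_TN)² = (V_DD − V_GS)/R.
Let x = V_GS − 1.2. Then 9.56 x² + x − 1.89 = 0, giving x = 0.395 V (positive root), so V_GS = 1.6 V.
I_D = (V_DD − V_GS)/R = (3.09 − 1.6) / 3.22 = 0.464 mA.

V_GS = 1.60 V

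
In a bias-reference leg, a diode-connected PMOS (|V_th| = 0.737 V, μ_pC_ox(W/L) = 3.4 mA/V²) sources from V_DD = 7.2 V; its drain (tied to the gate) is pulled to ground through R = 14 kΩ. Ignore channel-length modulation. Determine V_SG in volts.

With gate tied to drain, V_SG = V_SD ≥ V_SG − |V_th|, so the device is in saturation.
KCL at the drain: ½ k_p (V_SG − |V_th|)² = (V_DD − V_SG)/R.
Let x = V_SG − 0.737. Then 23.8 x² + x − 6.463 = 0, giving x = 0.501 V (positive root), so V_SG = 1.24 V.
I_D = (V_DD − V_SG)/R = (7.2 − 1.24) / 14 = 0.426 mA.

V_SG = 1.24 V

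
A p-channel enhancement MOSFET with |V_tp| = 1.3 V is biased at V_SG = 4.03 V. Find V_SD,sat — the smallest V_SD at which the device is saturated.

The boundary between triode and saturation is V_SD = V_SG − |V_tp| = V_ov.
V_ov = 4.03 − 1.3 = 2.73 V.

V_SD,sat = 2.73 V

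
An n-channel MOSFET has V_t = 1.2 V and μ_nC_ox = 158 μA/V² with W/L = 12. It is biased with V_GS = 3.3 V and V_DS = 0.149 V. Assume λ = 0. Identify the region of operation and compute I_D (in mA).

Triode; I_D = 0.572 mA

k_n = μ_nC_ox · (W/L) = 1.896 mA/V².
V_ov = V_GS − V_t = 3.3 − 1.2 = 2.1 V.
Since V_DS = 0.149 V < V_ov = 2.1 V, the device is in the triode region.
I_D = k_n [V_ov · V_DS − ½ V_DS²] = 1.896 × [2.1 × 0.149 − 0.5 × 0.149²] = 0.572 mA.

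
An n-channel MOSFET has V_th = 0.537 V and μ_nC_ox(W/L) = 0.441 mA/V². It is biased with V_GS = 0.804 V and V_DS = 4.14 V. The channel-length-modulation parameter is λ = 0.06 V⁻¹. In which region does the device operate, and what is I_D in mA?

Saturation; I_D = 0.0196 mA

V_ov = V_GS − V_th = 0.804 − 0.537 = 0.267 V.
Since V_DS = 4.14 V ≥ V_ov = 0.267 V, the device is in saturation.
I_D = ½ k_n V_ov² (1 + λ V_DS) = 0.5 × 0.441 × 0.267² × (1 + 0.06 × 4.14) = 0.0196 mA.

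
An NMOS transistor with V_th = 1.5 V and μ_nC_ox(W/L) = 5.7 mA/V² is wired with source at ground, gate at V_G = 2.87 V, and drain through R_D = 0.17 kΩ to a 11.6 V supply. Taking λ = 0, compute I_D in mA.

I_D = 5.35 mA

V_GS = V_G = 2.87 V, so V_ov = 2.87 − 1.5 = 1.37 V.
Assume saturation: I_D = ½ k_n V_ov² = 0.5 × 5.7 × 1.37² = 5.35 mA, giving V_DS = V_DD − I_D R_D = 11.6 − 5.35 × 0.17 = 10.7 V.
V_DS = 10.7 V ≥ V_ov = 1.37 V, confirming saturation.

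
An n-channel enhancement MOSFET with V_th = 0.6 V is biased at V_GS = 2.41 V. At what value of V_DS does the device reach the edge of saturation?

V_DS,sat = 1.81 V

The boundary between triode and saturation is V_DS = V_GS − V_th = V_ov.
V_ov = 2.41 − 0.6 = 1.81 V.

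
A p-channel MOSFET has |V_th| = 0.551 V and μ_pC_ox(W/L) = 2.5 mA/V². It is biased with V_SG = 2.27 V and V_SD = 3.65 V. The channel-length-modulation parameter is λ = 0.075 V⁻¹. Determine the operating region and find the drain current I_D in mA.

V_ov = V_SG − |V_th| = 2.27 − 0.551 = 1.72 V.
Since V_SD = 3.65 V ≥ V_ov = 1.72 V, the device is in saturation.
I_D = ½ k_p V_ov² (1 + λ V_SD) = 0.5 × 2.5 × 1.72² × (1 + 0.075 × 3.65) = 4.7 mA.

Saturation; I_D = 4.70 mA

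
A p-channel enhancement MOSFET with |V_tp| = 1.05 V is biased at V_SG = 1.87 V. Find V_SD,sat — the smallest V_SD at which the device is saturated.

The boundary between triode and saturation is V_SD = V_SG − |V_tp| = V_ov.
V_ov = 1.87 − 1.05 = 0.82 V.

V_SD,sat = 0.820 V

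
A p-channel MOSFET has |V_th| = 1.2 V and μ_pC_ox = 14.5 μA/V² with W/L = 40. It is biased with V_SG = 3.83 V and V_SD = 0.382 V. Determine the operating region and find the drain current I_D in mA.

k_p = μ_pC_ox · (W/L) = 0.58 mA/V².
V_ov = V_SG − |V_th| = 3.83 − 1.2 = 2.63 V.
Since V_SD = 0.382 V < V_ov = 2.63 V, the device is in the triode region.
I_D = k_p [V_ov · V_SD − ½ V_SD²] = 0.58 × [2.63 × 0.382 − 0.5 × 0.382²] = 0.54 mA.

Triode; I_D = 0.540 mA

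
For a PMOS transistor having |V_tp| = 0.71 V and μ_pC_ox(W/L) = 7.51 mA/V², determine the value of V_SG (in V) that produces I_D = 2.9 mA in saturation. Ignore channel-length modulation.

In saturation I_D = ½ k_p (V_SG − |V_tp|)², so V_SG − |V_tp| = √(2 I_D / k_p) = √(2 × 2.9 / 7.51) = 0.879 V.
V_SG = 0.71 + 0.879 = 1.59 V.

V_SG = 1.59 V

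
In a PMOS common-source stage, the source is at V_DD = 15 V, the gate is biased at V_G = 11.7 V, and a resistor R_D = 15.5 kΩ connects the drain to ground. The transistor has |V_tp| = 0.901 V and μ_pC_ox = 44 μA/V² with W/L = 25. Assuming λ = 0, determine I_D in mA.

I_D = 0.943 mA

V_SG = V_DD − V_G = 15 − 11.7 = 3.3 V, so V_ov = 3.3 − 0.901 = 2.4 V.
k_p = μ_pC_ox · (W/L) = 1.1 mA/V².
Assume saturation: I_D = ½ k_p V_ov² = 0.5 × 1.1 × 2.4² = 3.17 mA, giving V_SD = V_DD − I_D R_D = 15 − 3.17 × 15.5 = -34.1 V.
But -34.1 V < V_ov = 2.4 V, so the device is actually in triode.
In triode I_D = k_p[V_ov V_SD − ½ V_SD²] and I_D = (V_DD − V_SD)/R_D. Equating: 8.53 V_SD² − 41.9 V_SD + 15 = 0, giving V_SD = 0.389 V (the root below V_ov).
I_D = (15 − 0.389) / 15.5 = 0.943 mA.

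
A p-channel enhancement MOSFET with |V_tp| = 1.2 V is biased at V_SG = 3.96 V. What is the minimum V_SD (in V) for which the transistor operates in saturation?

V_SD,sat = 2.76 V

The boundary between triode and saturation is V_SD = V_SG − |V_tp| = V_ov.
V_ov = 3.96 − 1.2 = 2.76 V.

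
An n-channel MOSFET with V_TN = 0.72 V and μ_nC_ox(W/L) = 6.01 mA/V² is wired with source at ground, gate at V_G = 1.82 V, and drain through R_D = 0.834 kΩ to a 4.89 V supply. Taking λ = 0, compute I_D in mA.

I_D = 3.64 mA

V_GS = V_G = 1.82 V, so V_ov = 1.82 − 0.72 = 1.1 V.
Assume saturation: I_D = ½ k_n V_ov² = 0.5 × 6.01 × 1.1² = 3.64 mA, giving V_DS = V_DD − I_D R_D = 4.89 − 3.64 × 0.834 = 1.86 V.
V_DS = 1.86 V ≥ V_ov = 1.1 V, confirming saturation.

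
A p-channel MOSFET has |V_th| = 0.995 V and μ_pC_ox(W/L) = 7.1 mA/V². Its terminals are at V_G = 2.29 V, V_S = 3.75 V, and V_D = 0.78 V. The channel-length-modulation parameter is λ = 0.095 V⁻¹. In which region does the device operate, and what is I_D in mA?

V_SG = V_S − V_G = 3.75 − 2.29 = 1.46 V; V_SD = V_S − V_D = 3.75 − 0.78 = 2.97 V.
V_ov = V_SG − |V_th| = 1.46 − 0.995 = 0.465 V.
Since V_SD = 2.97 V ≥ V_ov = 0.465 V, the device is in saturation.
I_D = ½ k_p V_ov² (1 + λ V_SD) = 0.5 × 7.1 × 0.465² × (1 + 0.095 × 2.97) = 0.984 mA.

Saturation; I_D = 0.984 mA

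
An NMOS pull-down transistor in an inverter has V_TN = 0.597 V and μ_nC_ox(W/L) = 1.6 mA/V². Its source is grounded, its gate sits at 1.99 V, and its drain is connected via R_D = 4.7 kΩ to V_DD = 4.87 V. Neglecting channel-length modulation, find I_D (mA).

V_GS = V_G = 1.99 V, so V_ov = 1.99 − 0.597 = 1.39 V.
Assume saturation: I_D = ½ k_n V_ov² = 0.5 × 1.6 × 1.39² = 1.55 mA, giving V_DS = V_DD − I_D R_D = 4.87 − 1.55 × 4.7 = -2.43 V.
But -2.43 V < V_ov = 1.39 V, so the device is actually in triode.
In triode I_D = k_n[V_ov V_DS − ½ V_DS²] and I_D = (V_DD − V_DS)/R_D. Equating: 3.76 V_DS² − 11.48 V_DS + 4.87 = 0, giving V_DS = 0.509 V (the root below V_ov).
I_D = (4.87 − 0.509) / 4.7 = 0.928 mA.

I_D = 0.928 mA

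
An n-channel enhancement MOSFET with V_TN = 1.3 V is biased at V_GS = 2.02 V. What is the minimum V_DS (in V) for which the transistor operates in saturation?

V_DS,sat = 0.720 V

The boundary between triode and saturation is V_DS = V_GS − V_TN = V_ov.
V_ov = 2.02 − 1.3 = 0.72 V.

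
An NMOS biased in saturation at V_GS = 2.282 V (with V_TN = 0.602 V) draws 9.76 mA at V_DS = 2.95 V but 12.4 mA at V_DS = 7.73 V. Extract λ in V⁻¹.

λ = 0.0679 V⁻¹

With V_GS fixed, I_D ∝ (1 + λ V_DS) in saturation, so I_D2/I_D1 = (1 + λ V_DS2)/(1 + λ V_DS1).
12.4/9.76 = 1.27 = (1 + 7.73 λ)/(1 + 2.95 λ).
Solving: λ (I_D1 V_DS2 − I_D2 V_DS1) = I_D2 − I_D1, so λ = (12.4 − 9.76) / (9.76 × 7.73 − 12.4 × 2.95) = 2.64 / 38.9 = 0.0679 V⁻¹.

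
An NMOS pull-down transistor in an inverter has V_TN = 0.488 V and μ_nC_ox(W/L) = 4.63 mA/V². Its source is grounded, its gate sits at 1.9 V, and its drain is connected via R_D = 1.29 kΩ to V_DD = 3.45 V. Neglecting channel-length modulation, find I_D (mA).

I_D = 2.35 mA

V_GS = V_G = 1.9 V, so V_ov = 1.9 − 0.488 = 1.41 V.
Assume saturation: I_D = ½ k_n V_ov² = 0.5 × 4.63 × 1.41² = 4.62 mA, giving V_DS = V_DD − I_D R_D = 3.45 − 4.62 × 1.29 = -2.5 V.
But -2.5 V < V_ov = 1.41 V, so the device is actually in triode.
In triode I_D = k_n[V_ov V_DS − ½ V_DS²] and I_D = (V_DD − V_DS)/R_D. Equating: 2.99 V_DS² − 9.433 V_DS + 3.45 = 0, giving V_DS = 0.422 V (the root below V_ov).
I_D = (3.45 − 0.422) / 1.29 = 2.35 mA.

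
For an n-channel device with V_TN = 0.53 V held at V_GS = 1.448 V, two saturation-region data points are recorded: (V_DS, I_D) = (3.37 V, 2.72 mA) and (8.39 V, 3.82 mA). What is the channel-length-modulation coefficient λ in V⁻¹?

With V_GS fixed, I_D ∝ (1 + λ V_DS) in saturation, so I_D2/I_D1 = (1 + λ V_DS2)/(1 + λ V_DS1).
3.82/2.72 = 1.404 = (1 + 8.39 λ)/(1 + 3.37 λ).
Solving: λ (I_D1 V_DS2 − I_D2 V_DS1) = I_D2 − I_D1, so λ = (3.82 − 2.72) / (2.72 × 8.39 − 3.82 × 3.37) = 1.1 / 9.95 = 0.111 V⁻¹.

λ = 0.111 V⁻¹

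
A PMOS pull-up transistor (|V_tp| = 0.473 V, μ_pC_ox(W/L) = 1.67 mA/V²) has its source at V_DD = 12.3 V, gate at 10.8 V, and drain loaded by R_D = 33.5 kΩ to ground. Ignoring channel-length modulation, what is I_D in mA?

V_SG = V_DD − V_G = 12.3 − 10.8 = 1.5 V, so V_ov = 1.5 − 0.473 = 1.03 V.
Assume saturation: I_D = ½ k_p V_ov² = 0.5 × 1.67 × 1.03² = 0.881 mA, giving V_SD = V_DD − I_D R_D = 12.3 − 0.881 × 33.5 = -17.2 V.
But -17.2 V < V_ov = 1.03 V, so the device is actually in triode.
In triode I_D = k_p[V_ov V_SD − ½ V_SD²] and I_D = (V_DD − V_SD)/R_D. Equating: 28 V_SD² − 58.46 V_SD + 12.3 = 0, giving V_SD = 0.237 V (the root below V_ov).
I_D = (12.3 − 0.237) / 33.5 = 0.36 mA.

I_D = 0.360 mA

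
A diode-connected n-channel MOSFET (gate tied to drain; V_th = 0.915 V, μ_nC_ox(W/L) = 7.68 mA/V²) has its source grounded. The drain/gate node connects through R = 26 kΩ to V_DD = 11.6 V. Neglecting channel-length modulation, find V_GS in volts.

V_GS = 1.24 V

With gate tied to drain, V_GS = V_DS ≥ V_GS − V_th, so the device is in saturation.
KCL at the drain: ½ k_n (V_GS − V_th)² = (V_DD − V_GS)/R.
Let x = V_GS − 0.915. Then 99.8 x² + x − 10.68 = 0, giving x = 0.322 V (positive root), so V_GS = 1.24 V.
I_D = (V_DD − V_GS)/R = (11.6 − 1.24) / 26 = 0.399 mA.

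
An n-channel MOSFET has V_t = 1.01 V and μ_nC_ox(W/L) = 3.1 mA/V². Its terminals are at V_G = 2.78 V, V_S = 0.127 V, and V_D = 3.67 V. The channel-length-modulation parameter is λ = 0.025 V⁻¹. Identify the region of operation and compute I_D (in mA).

Saturation; I_D = 4.55 mA

V_GS = V_G − V_S = 2.78 − 0.127 = 2.65 V; V_DS = V_D − V_S = 3.67 − 0.127 = 3.54 V.
V_ov = V_GS − V_t = 2.65 − 1.01 = 1.64 V.
Since V_DS = 3.54 V ≥ V_ov = 1.64 V, the device is in saturation.
I_D = ½ k_n V_ov² (1 + λ V_DS) = 0.5 × 3.1 × 1.64² × (1 + 0.025 × 3.54) = 4.55 mA.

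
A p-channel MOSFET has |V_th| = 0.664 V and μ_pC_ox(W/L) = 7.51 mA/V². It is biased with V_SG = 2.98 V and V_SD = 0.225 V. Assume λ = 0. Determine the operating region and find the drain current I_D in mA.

V_ov = V_SG − |V_th| = 2.98 − 0.664 = 2.32 V.
Since V_SD = 0.225 V < V_ov = 2.32 V, the device is in the triode region.
I_D = k_p [V_ov · V_SD − ½ V_SD²] = 7.51 × [2.32 × 0.225 − 0.5 × 0.225²] = 3.72 mA.

Triode; I_D = 3.72 mA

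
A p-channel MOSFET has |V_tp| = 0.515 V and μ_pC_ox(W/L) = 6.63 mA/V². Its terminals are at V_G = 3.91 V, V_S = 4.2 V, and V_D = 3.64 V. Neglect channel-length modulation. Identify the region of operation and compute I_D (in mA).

Cutoff; I_D = 0 mA

V_SG = V_S − V_G = 4.2 − 3.91 = 0.29 V; V_SD = V_S − V_D = 4.2 − 3.64 = 0.56 V.
V_SG = 0.29 V < |V_tp| = 0.515 V, so the transistor is in cutoff.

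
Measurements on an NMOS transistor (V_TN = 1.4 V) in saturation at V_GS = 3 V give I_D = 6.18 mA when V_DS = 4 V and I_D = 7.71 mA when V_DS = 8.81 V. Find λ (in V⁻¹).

λ = 0.0648 V⁻¹

With V_GS fixed, I_D ∝ (1 + λ V_DS) in saturation, so I_D2/I_D1 = (1 + λ V_DS2)/(1 + λ V_DS1).
7.71/6.18 = 1.248 = (1 + 8.81 λ)/(1 + 4 λ).
Solving: λ (I_D1 V_DS2 − I_D2 V_DS1) = I_D2 − I_D1, so λ = (7.71 − 6.18) / (6.18 × 8.81 − 7.71 × 4) = 1.53 / 23.6 = 0.0648 V⁻¹.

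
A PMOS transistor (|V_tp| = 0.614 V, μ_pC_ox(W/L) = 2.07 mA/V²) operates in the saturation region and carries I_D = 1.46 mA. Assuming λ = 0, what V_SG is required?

V_SG = 1.80 V

In saturation I_D = ½ k_p (V_SG − |V_tp|)², so V_SG − |V_tp| = √(2 I_D / k_p) = √(2 × 1.46 / 2.07) = 1.19 V.
V_SG = 0.614 + 1.19 = 1.8 V.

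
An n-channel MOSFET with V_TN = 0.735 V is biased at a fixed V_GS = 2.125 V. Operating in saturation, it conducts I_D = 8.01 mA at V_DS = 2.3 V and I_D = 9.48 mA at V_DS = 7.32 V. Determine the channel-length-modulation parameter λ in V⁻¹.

λ = 0.0399 V⁻¹

With V_GS fixed, I_D ∝ (1 + λ V_DS) in saturation, so I_D2/I_D1 = (1 + λ V_DS2)/(1 + λ V_DS1).
9.48/8.01 = 1.184 = (1 + 7.32 λ)/(1 + 2.3 λ).
Solving: λ (I_D1 V_DS2 − I_D2 V_DS1) = I_D2 − I_D1, so λ = (9.48 − 8.01) / (8.01 × 7.32 − 9.48 × 2.3) = 1.47 / 36.8 = 0.0399 V⁻¹.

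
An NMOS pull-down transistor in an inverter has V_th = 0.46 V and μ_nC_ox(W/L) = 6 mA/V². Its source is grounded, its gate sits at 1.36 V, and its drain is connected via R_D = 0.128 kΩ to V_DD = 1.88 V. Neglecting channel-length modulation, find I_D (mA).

I_D = 2.43 mA

V_GS = V_G = 1.36 V, so V_ov = 1.36 − 0.46 = 0.9 V.
Assume saturation: I_D = ½ k_n V_ov² = 0.5 × 6 × 0.9² = 2.43 mA, giving V_DS = V_DD − I_D R_D = 1.88 − 2.43 × 0.128 = 1.57 V.
V_DS = 1.57 V ≥ V_ov = 0.9 V, confirming saturation.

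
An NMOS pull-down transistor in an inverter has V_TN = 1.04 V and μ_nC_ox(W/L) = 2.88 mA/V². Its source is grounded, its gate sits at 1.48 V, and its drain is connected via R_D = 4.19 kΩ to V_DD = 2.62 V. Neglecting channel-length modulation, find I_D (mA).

I_D = 0.279 mA

V_GS = V_G = 1.48 V, so V_ov = 1.48 − 1.04 = 0.44 V.
Assume saturation: I_D = ½ k_n V_ov² = 0.5 × 2.88 × 0.44² = 0.279 mA, giving V_DS = V_DD − I_D R_D = 2.62 − 0.279 × 4.19 = 1.45 V.
V_DS = 1.45 V ≥ V_ov = 0.44 V, confirming saturation.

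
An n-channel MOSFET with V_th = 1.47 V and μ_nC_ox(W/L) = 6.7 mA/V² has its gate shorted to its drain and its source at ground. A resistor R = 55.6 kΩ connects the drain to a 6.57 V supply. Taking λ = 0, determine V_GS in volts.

With gate tied to drain, V_GS = V_DS ≥ V_GS − V_th, so the device is in saturation.
KCL at the drain: ½ k_n (V_GS − V_th)² = (V_DD − V_GS)/R.
Let x = V_GS − 1.47. Then 186 x² + x − 5.1 = 0, giving x = 0.163 V (positive root), so V_GS = 1.63 V.
I_D = (V_DD − V_GS)/R = (6.57 − 1.63) / 55.6 = 0.0888 mA.

V_GS = 1.63 V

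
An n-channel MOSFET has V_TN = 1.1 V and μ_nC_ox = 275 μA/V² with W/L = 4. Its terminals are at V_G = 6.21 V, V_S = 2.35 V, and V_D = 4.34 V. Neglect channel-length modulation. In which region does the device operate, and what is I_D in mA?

Triode; I_D = 3.86 mA

V_GS = V_G − V_S = 6.21 − 2.35 = 3.86 V; V_DS = V_D − V_S = 4.34 − 2.35 = 1.99 V.
k_n = μ_nC_ox · (W/L) = 1.1 mA/V².
V_ov = V_GS − V_TN = 3.86 − 1.1 = 2.76 V.
Since V_DS = 1.99 V < V_ov = 2.76 V, the device is in the triode region.
I_D = k_n [V_ov · V_DS − ½ V_DS²] = 1.1 × [2.76 × 1.99 − 0.5 × 1.99²] = 3.86 mA.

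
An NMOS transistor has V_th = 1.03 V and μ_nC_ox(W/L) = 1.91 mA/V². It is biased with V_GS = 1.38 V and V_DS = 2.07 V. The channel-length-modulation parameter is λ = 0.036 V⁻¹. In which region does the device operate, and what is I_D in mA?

Saturation; I_D = 0.126 mA

V_ov = V_GS − V_th = 1.38 − 1.03 = 0.35 V.
Since V_DS = 2.07 V ≥ V_ov = 0.35 V, the device is in saturation.
I_D = ½ k_n V_ov² (1 + λ V_DS) = 0.5 × 1.91 × 0.35² × (1 + 0.036 × 2.07) = 0.126 mA.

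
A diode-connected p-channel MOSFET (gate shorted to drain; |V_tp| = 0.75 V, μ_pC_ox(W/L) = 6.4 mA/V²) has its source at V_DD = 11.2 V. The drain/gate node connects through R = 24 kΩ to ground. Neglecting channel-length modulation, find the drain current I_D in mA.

With gate tied to drain, V_SG = V_SD ≥ V_SG − |V_tp|, so the device is in saturation.
KCL at the drain: ½ k_p (V_SG − |V_tp|)² = (V_DD − V_SG)/R.
Let x = V_SG − 0.75. Then 76.8 x² + x − 10.45 = 0, giving x = 0.362 V (positive root), so V_SG = 1.11 V.
I_D = (V_DD − V_SG)/R = (11.2 − 1.11) / 24 = 0.42 mA.

I_D = 0.420 mA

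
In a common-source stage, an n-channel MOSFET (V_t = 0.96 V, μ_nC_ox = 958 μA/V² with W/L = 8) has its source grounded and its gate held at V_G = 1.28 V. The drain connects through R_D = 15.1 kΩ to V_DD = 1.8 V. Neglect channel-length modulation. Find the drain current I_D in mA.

I_D = 0.116 mA

V_GS = V_G = 1.28 V, so V_ov = 1.28 − 0.96 = 0.32 V.
k_n = μ_nC_ox · (W/L) = 7.664 mA/V².
Assume saturation: I_D = ½ k_n V_ov² = 0.5 × 7.664 × 0.32² = 0.392 mA, giving V_DS = V_DD − I_D R_D = 1.8 − 0.392 × 15.1 = -4.13 V.
But -4.13 V < V_ov = 0.32 V, so the device is actually in triode.
In triode I_D = k_n[V_ov V_DS − ½ V_DS²] and I_D = (V_DD − V_DS)/R_D. Equating: 57.9 V_DS² − 38.03 V_DS + 1.8 = 0, giving V_DS = 0.0513 V (the root below V_ov).
I_D = (1.8 − 0.0513) / 15.1 = 0.116 mA.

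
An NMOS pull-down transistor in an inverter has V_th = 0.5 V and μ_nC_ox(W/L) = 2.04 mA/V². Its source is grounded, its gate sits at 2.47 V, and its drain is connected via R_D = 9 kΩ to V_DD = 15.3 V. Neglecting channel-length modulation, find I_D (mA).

I_D = 1.65 mA

V_GS = V_G = 2.47 V, so V_ov = 2.47 − 0.5 = 1.97 V.
Assume saturation: I_D = ½ k_n V_ov² = 0.5 × 2.04 × 1.97² = 3.96 mA, giving V_DS = V_DD − I_D R_D = 15.3 − 3.96 × 9 = -20.3 V.
But -20.3 V < V_ov = 1.97 V, so the device is actually in triode.
In triode I_D = k_n[V_ov V_DS − ½ V_DS²] and I_D = (V_DD − V_DS)/R_D. Equating: 9.18 V_DS² − 37.17 V_DS + 15.3 = 0, giving V_DS = 0.465 V (the root below V_ov).
I_D = (15.3 − 0.465) / 9 = 1.65 mA.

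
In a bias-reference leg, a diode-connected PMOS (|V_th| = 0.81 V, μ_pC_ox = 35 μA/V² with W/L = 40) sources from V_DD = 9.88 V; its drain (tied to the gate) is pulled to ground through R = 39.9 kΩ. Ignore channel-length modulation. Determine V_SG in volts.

With gate tied to drain, V_SG = V_SD ≥ V_SG − |V_th|, so the device is in saturation.
k_p = μ_pC_ox · (W/L) = 1.4 mA/V².
KCL at the drain: ½ k_p (V_SG − |V_th|)² = (V_DD − V_SG)/R.
Let x = V_SG − 0.81. Then 27.9 x² + x − 9.07 = 0, giving x = 0.552 V (positive root), so V_SG = 1.36 V.
I_D = (V_DD − V_SG)/R = (9.88 − 1.36) / 39.9 = 0.213 mA.

V_SG = 1.36 V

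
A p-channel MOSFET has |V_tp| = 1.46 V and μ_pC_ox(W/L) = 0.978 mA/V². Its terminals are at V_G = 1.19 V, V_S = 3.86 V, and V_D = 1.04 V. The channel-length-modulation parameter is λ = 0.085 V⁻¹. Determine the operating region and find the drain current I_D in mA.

Saturation; I_D = 0.888 mA

V_SG = V_S − V_G = 3.86 − 1.19 = 2.67 V; V_SD = V_S − V_D = 3.86 − 1.04 = 2.82 V.
V_ov = V_SG − |V_tp| = 2.67 − 1.46 = 1.21 V.
Since V_SD = 2.82 V ≥ V_ov = 1.21 V, the device is in saturation.
I_D = ½ k_p V_ov² (1 + λ V_SD) = 0.5 × 0.978 × 1.21² × (1 + 0.085 × 2.82) = 0.888 mA.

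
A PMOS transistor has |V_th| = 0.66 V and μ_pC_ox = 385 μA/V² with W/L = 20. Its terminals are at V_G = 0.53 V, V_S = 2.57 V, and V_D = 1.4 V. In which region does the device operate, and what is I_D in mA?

Triode; I_D = 7.16 mA

V_SG = V_S − V_G = 2.57 − 0.53 = 2.04 V; V_SD = V_S − V_D = 2.57 − 1.4 = 1.17 V.
k_p = μ_pC_ox · (W/L) = 7.7 mA/V².
V_ov = V_SG − |V_th| = 2.04 − 0.66 = 1.38 V.
Since V_SD = 1.17 V < V_ov = 1.38 V, the device is in the triode region.
I_D = k_p [V_ov · V_SD − ½ V_SD²] = 7.7 × [1.38 × 1.17 − 0.5 × 1.17²] = 7.16 mA.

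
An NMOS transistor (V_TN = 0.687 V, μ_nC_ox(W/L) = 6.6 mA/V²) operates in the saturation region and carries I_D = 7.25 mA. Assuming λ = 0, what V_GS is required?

V_GS = 2.17 V

In saturation I_D = ½ k_n (V_GS − V_TN)², so V_GS − V_TN = √(2 I_D / k_n) = √(2 × 7.25 / 6.6) = 1.48 V.
V_GS = 0.687 + 1.48 = 2.17 V.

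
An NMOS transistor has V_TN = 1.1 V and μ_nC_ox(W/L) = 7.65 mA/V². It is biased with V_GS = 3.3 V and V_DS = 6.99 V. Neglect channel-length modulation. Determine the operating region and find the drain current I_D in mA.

Saturation; I_D = 18.5 mA

V_ov = V_GS − V_TN = 3.3 − 1.1 = 2.2 V.
Since V_DS = 6.99 V ≥ V_ov = 2.2 V, the device is in saturation.
I_D = ½ k_n V_ov² = 0.5 × 7.65 × 2.2² = 18.5 mA.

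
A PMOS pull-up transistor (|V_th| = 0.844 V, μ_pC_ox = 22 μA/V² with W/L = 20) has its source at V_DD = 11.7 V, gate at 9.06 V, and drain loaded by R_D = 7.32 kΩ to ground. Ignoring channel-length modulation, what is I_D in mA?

I_D = 0.710 mA

V_SG = V_DD − V_G = 11.7 − 9.06 = 2.64 V, so V_ov = 2.64 − 0.844 = 1.8 V.
k_p = μ_pC_ox · (W/L) = 0.44 mA/V².
Assume saturation: I_D = ½ k_p V_ov² = 0.5 × 0.44 × 1.8² = 0.71 mA, giving V_SD = V_DD − I_D R_D = 11.7 − 0.71 × 7.32 = 6.51 V.
V_SD = 6.51 V ≥ V_ov = 1.8 V, confirming saturation.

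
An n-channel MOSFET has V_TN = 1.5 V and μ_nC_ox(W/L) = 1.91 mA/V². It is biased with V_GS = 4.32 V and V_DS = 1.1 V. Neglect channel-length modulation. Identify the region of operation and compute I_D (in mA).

Triode; I_D = 4.77 mA

V_ov = V_GS − V_TN = 4.32 − 1.5 = 2.82 V.
Since V_DS = 1.1 V < V_ov = 2.82 V, the device is in the triode region.
I_D = k_n [V_ov · V_DS − ½ V_DS²] = 1.91 × [2.82 × 1.1 − 0.5 × 1.1²] = 4.77 mA.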